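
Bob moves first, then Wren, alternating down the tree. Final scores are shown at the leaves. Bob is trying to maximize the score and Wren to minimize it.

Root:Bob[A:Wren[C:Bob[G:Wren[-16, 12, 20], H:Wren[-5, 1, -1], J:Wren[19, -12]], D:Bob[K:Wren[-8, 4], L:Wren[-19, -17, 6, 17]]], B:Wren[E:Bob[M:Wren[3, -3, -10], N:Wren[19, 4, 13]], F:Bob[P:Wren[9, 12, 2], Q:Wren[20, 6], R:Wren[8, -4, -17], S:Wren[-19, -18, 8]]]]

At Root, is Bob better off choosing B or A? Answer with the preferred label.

M (Wren): min(3, -3, -10) = -10
N (Wren): min(19, 4, 13) = 4
E (Bob): max(-10, 4) = 4
P (Wren): min(9, 12, 2) = 2
Q (Wren): min(20, 6) = 6
R (Wren): min(8, -4, -17) = -17
S (Wren): min(-19, -18, 8) = -19
F (Bob): max(2, 6, -17, -19) = 6
B (Wren): min(4, 6) = 4
G (Wren): min(-16, 12, 20) = -16
H (Wren): min(-5, 1, -1) = -5
J (Wren): min(19, -12) = -12
C (Bob): max(-16, -5, -12) = -5
K (Wren): min(-8, 4) = -8
L (Wren): min(-19, -17, 6, 17) = -19
D (Bob): max(-8, -19) = -8
A (Wren): min(-5, -8) = -8
Bob prefers the higher value; B=4, A=-8. B is better since 4 > -8.

B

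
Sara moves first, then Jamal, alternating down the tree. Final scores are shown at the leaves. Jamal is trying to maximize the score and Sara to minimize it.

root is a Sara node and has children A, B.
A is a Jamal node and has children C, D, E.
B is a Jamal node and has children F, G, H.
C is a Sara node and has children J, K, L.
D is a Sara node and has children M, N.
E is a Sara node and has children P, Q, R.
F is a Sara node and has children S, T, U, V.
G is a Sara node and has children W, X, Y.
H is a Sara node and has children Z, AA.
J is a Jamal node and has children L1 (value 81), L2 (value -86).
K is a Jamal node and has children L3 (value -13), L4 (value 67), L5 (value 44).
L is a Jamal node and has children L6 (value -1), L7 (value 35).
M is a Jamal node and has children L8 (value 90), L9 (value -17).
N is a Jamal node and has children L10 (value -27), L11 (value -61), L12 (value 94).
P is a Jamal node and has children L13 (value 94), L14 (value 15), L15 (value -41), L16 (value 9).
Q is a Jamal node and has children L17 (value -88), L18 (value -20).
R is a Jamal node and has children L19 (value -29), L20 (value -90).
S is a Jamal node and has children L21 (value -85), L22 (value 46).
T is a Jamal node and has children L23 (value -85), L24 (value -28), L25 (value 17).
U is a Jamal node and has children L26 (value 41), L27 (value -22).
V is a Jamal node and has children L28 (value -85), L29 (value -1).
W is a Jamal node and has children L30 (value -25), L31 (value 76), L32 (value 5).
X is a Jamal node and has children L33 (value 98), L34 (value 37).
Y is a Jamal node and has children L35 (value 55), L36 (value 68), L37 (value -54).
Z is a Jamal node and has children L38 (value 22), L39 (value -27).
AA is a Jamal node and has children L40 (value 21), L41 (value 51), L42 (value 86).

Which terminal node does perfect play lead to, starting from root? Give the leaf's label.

J (Jamal): max(81, -86) = 81
K (Jamal): max(-13, 67, 44) = 67
L (Jamal): max(-1, 35) = 35
C (Sara): min(81, 67, 35) = 35
M (Jamal): max(90, -17) = 90
N (Jamal): max(-27, -61, 94) = 94
D (Sara): min(90, 94) = 90
P (Jamal): max(94, 15, -41, 9) = 94
Q (Jamal): max(-88, -20) = -20
R (Jamal): max(-29, -90) = -29
E (Sara): min(94, -20, -29) = -29
A (Jamal): max(35, 90, -29) = 90
S (Jamal): max(-85, 46) = 46
T (Jamal): max(-85, -28, 17) = 17
U (Jamal): max(41, -22) = 41
V (Jamal): max(-85, -1) = -1
F (Sara): min(46, 17, 41, -1) = -1
W (Jamal): max(-25, 76, 5) = 76
X (Jamal): max(98, 37) = 98
Y (Jamal): max(55, 68, -54) = 68
G (Sara): min(76, 98, 68) = 68
Z (Jamal): max(22, -27) = 22
AA (Jamal): max(21, 51, 86) = 86
H (Sara): min(22, 86) = 22
B (Jamal): max(-1, 68, 22) = 68
root (Sara): min(90, 68) = 68
At root, Sara picks B (lowest: 68).
At B, Jamal picks G (highest: 68).
At G, Sara picks Y (lowest: 68).
At Y, Jamal picks L36 (highest: 68).
Terminal value 68.

L36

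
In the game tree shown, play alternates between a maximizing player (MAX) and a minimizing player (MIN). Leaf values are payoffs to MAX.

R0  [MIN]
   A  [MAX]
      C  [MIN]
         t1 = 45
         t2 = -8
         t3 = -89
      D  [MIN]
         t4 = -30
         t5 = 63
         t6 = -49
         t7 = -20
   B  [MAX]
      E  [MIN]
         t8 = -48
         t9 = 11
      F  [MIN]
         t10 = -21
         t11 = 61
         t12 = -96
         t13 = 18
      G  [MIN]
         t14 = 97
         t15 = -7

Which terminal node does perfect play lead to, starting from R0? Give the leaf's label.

t6

C (MIN): min(45, -8, -89) = -89
D (MIN): min(-30, 63, -49, -20) = -49
A (MAX): max(-89, -49) = -49
E (MIN): min(-48, 11) = -48
F (MIN): min(-21, 61, -96, 18) = -96
G (MIN): min(97, -7) = -7
B (MAX): max(-48, -96, -7) = -7
R0 (MIN): min(-49, -7) = -49
At R0, MIN picks A (lowest: -49).
At A, MAX picks D (highest: -49).
At D, MIN picks t6 (lowest: -49).
Terminal value -49.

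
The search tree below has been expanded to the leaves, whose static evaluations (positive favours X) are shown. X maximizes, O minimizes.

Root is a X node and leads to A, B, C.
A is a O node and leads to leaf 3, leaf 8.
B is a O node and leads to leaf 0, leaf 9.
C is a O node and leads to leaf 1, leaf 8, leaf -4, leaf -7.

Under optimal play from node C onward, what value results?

-7

C (O): min(1, 8, -4, -7) = -7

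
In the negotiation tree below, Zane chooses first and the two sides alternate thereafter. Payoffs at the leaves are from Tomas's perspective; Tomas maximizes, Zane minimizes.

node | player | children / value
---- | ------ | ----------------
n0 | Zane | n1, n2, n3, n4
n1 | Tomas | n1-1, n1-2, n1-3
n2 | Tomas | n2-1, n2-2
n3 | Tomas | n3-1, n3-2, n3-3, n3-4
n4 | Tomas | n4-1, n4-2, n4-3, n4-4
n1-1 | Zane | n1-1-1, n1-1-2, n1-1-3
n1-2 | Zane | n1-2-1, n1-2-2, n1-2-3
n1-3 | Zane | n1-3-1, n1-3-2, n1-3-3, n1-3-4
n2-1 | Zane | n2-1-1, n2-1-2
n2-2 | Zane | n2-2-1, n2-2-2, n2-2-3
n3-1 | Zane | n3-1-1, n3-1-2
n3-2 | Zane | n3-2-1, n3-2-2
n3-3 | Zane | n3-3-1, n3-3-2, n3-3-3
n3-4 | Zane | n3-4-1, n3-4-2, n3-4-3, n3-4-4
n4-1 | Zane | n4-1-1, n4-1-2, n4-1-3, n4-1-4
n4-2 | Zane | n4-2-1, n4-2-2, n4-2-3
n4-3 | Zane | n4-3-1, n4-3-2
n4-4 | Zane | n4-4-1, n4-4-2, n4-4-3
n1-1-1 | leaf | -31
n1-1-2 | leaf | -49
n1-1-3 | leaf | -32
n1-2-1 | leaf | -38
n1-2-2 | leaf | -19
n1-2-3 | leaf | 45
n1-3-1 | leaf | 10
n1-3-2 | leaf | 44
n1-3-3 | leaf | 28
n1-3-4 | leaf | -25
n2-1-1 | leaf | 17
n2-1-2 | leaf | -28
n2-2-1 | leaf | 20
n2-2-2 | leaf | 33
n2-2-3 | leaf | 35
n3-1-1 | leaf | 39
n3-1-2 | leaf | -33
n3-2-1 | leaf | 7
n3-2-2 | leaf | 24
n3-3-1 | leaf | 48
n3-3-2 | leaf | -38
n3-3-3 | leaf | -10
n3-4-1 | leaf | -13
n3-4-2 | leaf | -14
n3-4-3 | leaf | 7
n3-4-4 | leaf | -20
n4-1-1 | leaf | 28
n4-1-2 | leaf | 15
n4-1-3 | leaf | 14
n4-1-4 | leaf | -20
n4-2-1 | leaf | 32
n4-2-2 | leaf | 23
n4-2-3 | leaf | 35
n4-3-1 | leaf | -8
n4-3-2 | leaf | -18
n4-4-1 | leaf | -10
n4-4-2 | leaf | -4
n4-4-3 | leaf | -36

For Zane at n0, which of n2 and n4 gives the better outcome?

n2-1 (Zane): min(17, -28) = -28
n2-2 (Zane): min(20, 33, 35) = 20
n2 (Tomas): max(-28, 20) = 20
n4-1 (Zane): min(28, 15, 14, -20) = -20
n4-2 (Zane): min(32, 23, 35) = 23
n4-3 (Zane): min(-8, -18) = -18
n4-4 (Zane): min(-10, -4, -36) = -36
n4 (Tomas): max(-20, 23, -18, -36) = 23
Zane prefers the lower value; n2=20, n4=23. n2 is better since 20 < 23.

n2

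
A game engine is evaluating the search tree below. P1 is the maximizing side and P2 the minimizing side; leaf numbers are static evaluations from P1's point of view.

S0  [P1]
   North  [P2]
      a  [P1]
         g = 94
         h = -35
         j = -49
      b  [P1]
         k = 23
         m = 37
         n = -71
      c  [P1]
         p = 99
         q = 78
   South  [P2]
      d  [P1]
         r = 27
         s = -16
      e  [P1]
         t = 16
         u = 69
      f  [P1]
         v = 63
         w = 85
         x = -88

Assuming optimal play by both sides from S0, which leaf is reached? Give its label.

a (P1): max(94, -35, -49) = 94
b (P1): max(23, 37, -71) = 37
c (P1): max(99, 78) = 99
North (P2): min(94, 37, 99) = 37
d (P1): max(27, -16) = 27
e (P1): max(16, 69) = 69
f (P1): max(63, 85, -88) = 85
South (P2): min(27, 69, 85) = 27
S0 (P1): max(37, 27) = 37
At S0, P1 picks North (highest: 37).
At North, P2 picks b (lowest: 37).
At b, P1 picks m (highest: 37).
Terminal value 37.

m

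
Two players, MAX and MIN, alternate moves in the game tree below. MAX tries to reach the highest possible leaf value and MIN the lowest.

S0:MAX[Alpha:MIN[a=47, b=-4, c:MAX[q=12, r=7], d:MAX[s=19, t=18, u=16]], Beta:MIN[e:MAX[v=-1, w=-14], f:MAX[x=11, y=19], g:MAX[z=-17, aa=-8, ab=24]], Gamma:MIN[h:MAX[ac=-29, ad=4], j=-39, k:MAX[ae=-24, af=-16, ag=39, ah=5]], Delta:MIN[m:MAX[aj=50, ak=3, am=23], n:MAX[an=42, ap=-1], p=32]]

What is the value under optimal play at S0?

32

c (MAX): max(12, 7) = 12
d (MAX): max(19, 18, 16) = 19
Alpha (MIN): min(47, -4, 12, 19) = -4
e (MAX): max(-1, -14) = -1
f (MAX): max(11, 19) = 19
g (MAX): max(-17, -8, 24) = 24
Beta (MIN): min(-1, 19, 24) = -1
h (MAX): max(-29, 4) = 4
k (MAX): max(-24, -16, 39, 5) = 39
Gamma (MIN): min(4, -39, 39) = -39
m (MAX): max(50, 3, 23) = 50
n (MAX): max(42, -1) = 42
Delta (MIN): min(50, 42, 32) = 32
S0 (MAX): max(-4, -1, -39, 32) = 32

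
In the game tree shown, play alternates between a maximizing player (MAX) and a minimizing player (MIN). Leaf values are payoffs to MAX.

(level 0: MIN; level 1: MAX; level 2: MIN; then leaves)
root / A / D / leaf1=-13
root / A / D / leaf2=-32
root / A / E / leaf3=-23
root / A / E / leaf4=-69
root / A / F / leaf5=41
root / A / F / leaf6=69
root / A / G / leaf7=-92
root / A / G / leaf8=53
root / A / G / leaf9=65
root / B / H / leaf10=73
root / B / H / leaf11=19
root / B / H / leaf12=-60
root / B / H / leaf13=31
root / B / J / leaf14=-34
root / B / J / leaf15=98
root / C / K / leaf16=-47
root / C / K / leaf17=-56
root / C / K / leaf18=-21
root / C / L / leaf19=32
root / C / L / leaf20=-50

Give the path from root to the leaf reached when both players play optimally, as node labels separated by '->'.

D (MIN): min(-13, -32) = -32
E (MIN): min(-23, -69) = -69
F (MIN): min(41, 69) = 41
G (MIN): min(-92, 53, 65) = -92
A (MAX): max(-32, -69, 41, -92) = 41
H (MIN): min(73, 19, -60, 31) = -60
J (MIN): min(-34, 98) = -34
B (MAX): max(-60, -34) = -34
K (MIN): min(-47, -56, -21) = -56
L (MIN): min(32, -50) = -50
C (MAX): max(-56, -50) = -50
root (MIN): min(41, -34, -50) = -50
At root, MIN picks C (lowest: -50).
At C, MAX picks L (highest: -50).
At L, MIN picks leaf20 (lowest: -50).
Terminal value -50.

root -> C -> L -> leaf20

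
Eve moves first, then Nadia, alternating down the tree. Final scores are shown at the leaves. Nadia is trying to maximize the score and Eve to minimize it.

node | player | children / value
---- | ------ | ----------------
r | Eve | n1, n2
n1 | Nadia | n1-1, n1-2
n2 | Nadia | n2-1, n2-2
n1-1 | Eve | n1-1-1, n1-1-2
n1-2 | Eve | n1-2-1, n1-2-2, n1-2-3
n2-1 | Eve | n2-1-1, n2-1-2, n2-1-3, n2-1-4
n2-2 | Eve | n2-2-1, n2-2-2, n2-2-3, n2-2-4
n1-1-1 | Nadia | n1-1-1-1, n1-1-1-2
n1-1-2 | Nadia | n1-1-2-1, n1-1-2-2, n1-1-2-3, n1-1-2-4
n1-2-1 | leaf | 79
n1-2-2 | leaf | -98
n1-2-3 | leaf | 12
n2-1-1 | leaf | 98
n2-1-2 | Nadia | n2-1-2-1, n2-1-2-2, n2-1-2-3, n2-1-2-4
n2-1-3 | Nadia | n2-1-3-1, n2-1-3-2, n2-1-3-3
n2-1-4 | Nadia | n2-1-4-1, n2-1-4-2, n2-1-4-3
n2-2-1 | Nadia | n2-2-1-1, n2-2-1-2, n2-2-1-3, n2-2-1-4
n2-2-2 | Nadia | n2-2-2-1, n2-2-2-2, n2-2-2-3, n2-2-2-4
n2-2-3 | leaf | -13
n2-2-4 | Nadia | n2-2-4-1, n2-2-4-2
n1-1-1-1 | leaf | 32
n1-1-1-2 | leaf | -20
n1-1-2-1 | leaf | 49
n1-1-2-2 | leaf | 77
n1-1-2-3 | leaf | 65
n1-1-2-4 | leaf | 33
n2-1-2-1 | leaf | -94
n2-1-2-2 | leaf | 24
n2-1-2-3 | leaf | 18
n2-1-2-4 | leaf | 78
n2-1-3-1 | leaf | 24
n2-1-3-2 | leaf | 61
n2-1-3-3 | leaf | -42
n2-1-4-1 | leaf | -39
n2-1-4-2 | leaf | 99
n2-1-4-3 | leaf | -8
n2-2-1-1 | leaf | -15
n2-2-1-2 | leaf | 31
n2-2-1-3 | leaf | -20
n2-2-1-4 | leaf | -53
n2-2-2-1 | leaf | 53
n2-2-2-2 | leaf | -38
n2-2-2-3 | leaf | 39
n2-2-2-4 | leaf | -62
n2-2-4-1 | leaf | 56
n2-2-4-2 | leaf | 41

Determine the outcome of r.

n1-1-1 (Nadia): max(32, -20) = 32
n1-1-2 (Nadia): max(49, 77, 65, 33) = 77
n1-1 (Eve): min(32, 77) = 32
n1-2 (Eve): min(79, -98, 12) = -98
n1 (Nadia): max(32, -98) = 32
n2-1-2 (Nadia): max(-94, 24, 18, 78) = 78
n2-1-3 (Nadia): max(24, 61, -42) = 61
n2-1-4 (Nadia): max(-39, 99, -8) = 99
n2-1 (Eve): min(98, 78, 61, 99) = 61
n2-2-1 (Nadia): max(-15, 31, -20, -53) = 31
n2-2-2 (Nadia): max(53, -38, 39, -62) = 53
n2-2-4 (Nadia): max(56, 41) = 56
n2-2 (Eve): min(31, 53, -13, 56) = -13
n2 (Nadia): max(61, -13) = 61
r (Eve): min(32, 61) = 32

32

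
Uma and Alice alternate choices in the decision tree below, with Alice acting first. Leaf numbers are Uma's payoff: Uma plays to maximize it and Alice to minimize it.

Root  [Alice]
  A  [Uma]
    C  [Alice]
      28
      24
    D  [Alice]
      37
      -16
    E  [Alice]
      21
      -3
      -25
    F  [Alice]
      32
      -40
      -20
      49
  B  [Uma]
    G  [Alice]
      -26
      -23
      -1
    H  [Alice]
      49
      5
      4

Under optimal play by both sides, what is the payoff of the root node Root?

C (Alice): min(28, 24) = 24
D (Alice): min(37, -16) = -16
E (Alice): min(21, -3, -25) = -25
F (Alice): min(32, -40, -20, 49) = -40
A (Uma): max(24, -16, -25, -40) = 24
G (Alice): min(-26, -23, -1) = -26
H (Alice): min(49, 5, 4) = 4
B (Uma): max(-26, 4) = 4
Root (Alice): min(24, 4) = 4

4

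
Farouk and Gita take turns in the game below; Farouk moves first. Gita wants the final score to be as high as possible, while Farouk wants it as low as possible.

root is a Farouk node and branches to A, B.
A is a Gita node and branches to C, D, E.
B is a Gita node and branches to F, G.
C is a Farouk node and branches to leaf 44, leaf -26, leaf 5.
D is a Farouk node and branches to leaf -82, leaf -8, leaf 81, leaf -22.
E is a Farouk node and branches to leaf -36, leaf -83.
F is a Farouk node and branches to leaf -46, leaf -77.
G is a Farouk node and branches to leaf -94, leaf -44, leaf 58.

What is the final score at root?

C (Farouk): min(44, -26, 5) = -26
D (Farouk): min(-82, -8, 81, -22) = -82
E (Farouk): min(-36, -83) = -83
A (Gita): max(-26, -82, -83) = -26
F (Farouk): min(-46, -77) = -77
G (Farouk): min(-94, -44, 58) = -94
B (Gita): max(-77, -94) = -77
root (Farouk): min(-26, -77) = -77

-77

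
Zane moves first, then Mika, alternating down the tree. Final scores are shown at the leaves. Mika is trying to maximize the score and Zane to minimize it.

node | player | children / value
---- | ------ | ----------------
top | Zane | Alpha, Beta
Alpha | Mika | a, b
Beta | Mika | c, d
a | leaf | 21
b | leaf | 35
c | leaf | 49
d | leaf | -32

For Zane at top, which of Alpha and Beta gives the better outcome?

Alpha

Alpha (Mika): max(21, 35) = 35
Beta (Mika): max(49, -32) = 49
Zane prefers the lower value; Alpha=35, Beta=49. Alpha is better since 35 < 49.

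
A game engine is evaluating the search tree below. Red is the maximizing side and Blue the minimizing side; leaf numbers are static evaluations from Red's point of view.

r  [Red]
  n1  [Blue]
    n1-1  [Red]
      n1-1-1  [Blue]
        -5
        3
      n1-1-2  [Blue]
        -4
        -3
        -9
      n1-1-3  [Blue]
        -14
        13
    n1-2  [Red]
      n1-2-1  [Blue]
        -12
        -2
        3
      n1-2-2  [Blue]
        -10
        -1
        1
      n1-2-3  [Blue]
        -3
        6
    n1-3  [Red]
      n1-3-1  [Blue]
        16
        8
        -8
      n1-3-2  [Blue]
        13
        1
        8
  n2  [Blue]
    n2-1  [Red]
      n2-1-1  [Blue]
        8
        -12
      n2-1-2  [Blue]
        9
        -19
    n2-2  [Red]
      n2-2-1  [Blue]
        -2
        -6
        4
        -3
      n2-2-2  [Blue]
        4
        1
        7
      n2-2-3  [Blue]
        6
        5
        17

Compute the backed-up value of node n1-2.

n1-2-1 (Blue): min(-12, -2, 3) = -12
n1-2-2 (Blue): min(-10, -1, 1) = -10
n1-2-3 (Blue): min(-3, 6) = -3
n1-2 (Red): max(-12, -10, -3) = -3

-3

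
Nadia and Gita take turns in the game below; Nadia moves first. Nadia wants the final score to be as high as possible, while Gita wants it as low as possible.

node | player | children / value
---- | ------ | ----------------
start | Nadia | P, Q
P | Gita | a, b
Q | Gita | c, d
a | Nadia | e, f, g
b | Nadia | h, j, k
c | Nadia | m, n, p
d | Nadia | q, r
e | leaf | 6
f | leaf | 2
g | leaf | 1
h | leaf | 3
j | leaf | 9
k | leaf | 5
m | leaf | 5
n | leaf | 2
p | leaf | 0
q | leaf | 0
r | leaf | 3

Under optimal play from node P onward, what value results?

6

a (Nadia): max(6, 2, 1) = 6
b (Nadia): max(3, 9, 5) = 9
P (Gita): min(6, 9) = 6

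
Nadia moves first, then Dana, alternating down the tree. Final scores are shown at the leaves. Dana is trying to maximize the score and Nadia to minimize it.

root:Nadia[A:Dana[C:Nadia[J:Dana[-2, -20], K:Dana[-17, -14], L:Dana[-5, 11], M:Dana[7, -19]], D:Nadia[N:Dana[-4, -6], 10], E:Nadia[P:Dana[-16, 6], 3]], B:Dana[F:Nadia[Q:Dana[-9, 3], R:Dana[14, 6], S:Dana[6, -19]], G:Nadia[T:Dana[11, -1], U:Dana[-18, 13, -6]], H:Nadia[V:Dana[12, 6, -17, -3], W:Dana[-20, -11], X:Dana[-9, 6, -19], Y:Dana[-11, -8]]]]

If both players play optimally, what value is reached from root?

J (Dana): max(-2, -20) = -2
K (Dana): max(-17, -14) = -14
L (Dana): max(-5, 11) = 11
M (Dana): max(7, -19) = 7
C (Nadia): min(-2, -14, 11, 7) = -14
N (Dana): max(-4, -6) = -4
D (Nadia): min(-4, 10) = -4
P (Dana): max(-16, 6) = 6
E (Nadia): min(6, 3) = 3
A (Dana): max(-14, -4, 3) = 3
Q (Dana): max(-9, 3) = 3
R (Dana): max(14, 6) = 14
S (Dana): max(6, -19) = 6
F (Nadia): min(3, 14, 6) = 3
T (Dana): max(11, -1) = 11
U (Dana): max(-18, 13, -6) = 13
G (Nadia): min(11, 13) = 11
V (Dana): max(12, 6, -17, -3) = 12
W (Dana): max(-20, -11) = -11
X (Dana): max(-9, 6, -19) = 6
Y (Dana): max(-11, -8) = -8
H (Nadia): min(12, -11, 6, -8) = -11
B (Dana): max(3, 11, -11) = 11
root (Nadia): min(3, 11) = 3

3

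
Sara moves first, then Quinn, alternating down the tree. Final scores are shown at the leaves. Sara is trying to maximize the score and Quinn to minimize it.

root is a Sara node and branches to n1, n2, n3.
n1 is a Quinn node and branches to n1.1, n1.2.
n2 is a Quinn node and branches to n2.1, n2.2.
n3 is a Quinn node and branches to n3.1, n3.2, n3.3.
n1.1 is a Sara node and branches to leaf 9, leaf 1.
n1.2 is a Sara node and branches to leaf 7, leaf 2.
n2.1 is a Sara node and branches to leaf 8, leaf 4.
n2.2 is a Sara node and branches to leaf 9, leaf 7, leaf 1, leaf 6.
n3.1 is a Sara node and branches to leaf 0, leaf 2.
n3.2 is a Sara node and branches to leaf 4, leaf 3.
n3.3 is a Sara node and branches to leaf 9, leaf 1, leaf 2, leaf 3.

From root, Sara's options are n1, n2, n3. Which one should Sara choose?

n2

n1.1 (Sara): max(9, 1) = 9
n1.2 (Sara): max(7, 2) = 7
n1 (Quinn): min(9, 7) = 7
n2.1 (Sara): max(8, 4) = 8
n2.2 (Sara): max(9, 7, 1, 6) = 9
n2 (Quinn): min(8, 9) = 8
n3.1 (Sara): max(0, 2) = 2
n3.2 (Sara): max(4, 3) = 4
n3.3 (Sara): max(9, 1, 2, 3) = 9
n3 (Quinn): min(2, 4, 9) = 2
root (Sara): max(7, 8, 2) = 8
Sara at root wants the highest of {n1=7, n2=8, n3=2}, so chooses n2.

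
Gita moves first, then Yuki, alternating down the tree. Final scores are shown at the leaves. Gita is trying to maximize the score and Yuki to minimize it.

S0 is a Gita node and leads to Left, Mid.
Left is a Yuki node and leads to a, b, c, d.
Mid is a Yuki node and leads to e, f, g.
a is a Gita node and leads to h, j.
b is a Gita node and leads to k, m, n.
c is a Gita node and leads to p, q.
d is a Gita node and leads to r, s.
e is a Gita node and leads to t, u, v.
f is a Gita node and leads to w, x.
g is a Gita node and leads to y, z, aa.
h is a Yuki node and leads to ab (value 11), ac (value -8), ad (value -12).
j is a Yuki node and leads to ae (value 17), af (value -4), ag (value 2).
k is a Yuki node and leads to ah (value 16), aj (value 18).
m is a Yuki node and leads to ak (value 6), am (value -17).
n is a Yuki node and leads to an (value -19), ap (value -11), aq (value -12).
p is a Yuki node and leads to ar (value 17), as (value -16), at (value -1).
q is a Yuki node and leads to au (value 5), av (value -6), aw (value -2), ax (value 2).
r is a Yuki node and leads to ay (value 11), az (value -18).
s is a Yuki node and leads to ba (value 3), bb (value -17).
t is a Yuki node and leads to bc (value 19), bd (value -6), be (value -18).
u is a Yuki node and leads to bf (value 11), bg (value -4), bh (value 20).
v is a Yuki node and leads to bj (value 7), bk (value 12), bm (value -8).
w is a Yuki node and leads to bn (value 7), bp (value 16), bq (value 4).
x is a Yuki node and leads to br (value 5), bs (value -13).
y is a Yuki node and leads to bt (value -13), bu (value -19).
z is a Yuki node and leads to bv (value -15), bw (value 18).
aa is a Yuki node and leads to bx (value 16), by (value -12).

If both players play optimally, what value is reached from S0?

-12

h (Yuki): min(11, -8, -12) = -12
j (Yuki): min(17, -4, 2) = -4
a (Gita): max(-12, -4) = -4
k (Yuki): min(16, 18) = 16
m (Yuki): min(6, -17) = -17
n (Yuki): min(-19, -11, -12) = -19
b (Gita): max(16, -17, -19) = 16
p (Yuki): min(17, -16, -1) = -16
q (Yuki): min(5, -6, -2, 2) = -6
c (Gita): max(-16, -6) = -6
r (Yuki): min(11, -18) = -18
s (Yuki): min(3, -17) = -17
d (Gita): max(-18, -17) = -17
Left (Yuki): min(-4, 16, -6, -17) = -17
t (Yuki): min(19, -6, -18) = -18
u (Yuki): min(11, -4, 20) = -4
v (Yuki): min(7, 12, -8) = -8
e (Gita): max(-18, -4, -8) = -4
w (Yuki): min(7, 16, 4) = 4
x (Yuki): min(5, -13) = -13
f (Gita): max(4, -13) = 4
y (Yuki): min(-13, -19) = -19
z (Yuki): min(-15, 18) = -15
aa (Yuki): min(16, -12) = -12
g (Gita): max(-19, -15, -12) = -12
Mid (Yuki): min(-4, 4, -12) = -12
S0 (Gita): max(-17, -12) = -12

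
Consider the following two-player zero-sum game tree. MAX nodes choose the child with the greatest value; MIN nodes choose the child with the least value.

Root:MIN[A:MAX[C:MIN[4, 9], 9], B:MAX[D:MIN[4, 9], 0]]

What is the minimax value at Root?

4

C (MIN): min(4, 9) = 4
A (MAX): max(4, 9) = 9
D (MIN): min(4, 9) = 4
B (MAX): max(4, 0) = 4
Root (MIN): min(9, 4) = 4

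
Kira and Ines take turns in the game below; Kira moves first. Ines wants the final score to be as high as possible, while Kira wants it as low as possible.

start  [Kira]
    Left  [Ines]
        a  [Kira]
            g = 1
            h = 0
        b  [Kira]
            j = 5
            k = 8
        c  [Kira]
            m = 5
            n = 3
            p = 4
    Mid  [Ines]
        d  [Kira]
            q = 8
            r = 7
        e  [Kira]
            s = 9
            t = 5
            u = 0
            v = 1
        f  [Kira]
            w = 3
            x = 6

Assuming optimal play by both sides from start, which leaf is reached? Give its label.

a (Kira): min(1, 0) = 0
b (Kira): min(5, 8) = 5
c (Kira): min(5, 3, 4) = 3
Left (Ines): max(0, 5, 3) = 5
d (Kira): min(8, 7) = 7
e (Kira): min(9, 5, 0, 1) = 0
f (Kira): min(3, 6) = 3
Mid (Ines): max(7, 0, 3) = 7
start (Kira): min(5, 7) = 5
At start, Kira picks Left (lowest: 5).
At Left, Ines picks b (highest: 5).
At b, Kira picks j (lowest: 5).
Terminal value 5.

j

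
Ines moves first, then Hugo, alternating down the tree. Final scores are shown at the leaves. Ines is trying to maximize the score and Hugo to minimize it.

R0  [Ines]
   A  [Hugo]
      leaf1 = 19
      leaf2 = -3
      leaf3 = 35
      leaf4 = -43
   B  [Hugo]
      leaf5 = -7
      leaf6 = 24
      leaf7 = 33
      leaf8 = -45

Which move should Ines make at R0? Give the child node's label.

A (Hugo): min(19, -3, 35, -43) = -43
B (Hugo): min(-7, 24, 33, -45) = -45
R0 (Ines): max(-43, -45) = -43
Ines at R0 wants the highest of {A=-43, B=-45}, so chooses A.

A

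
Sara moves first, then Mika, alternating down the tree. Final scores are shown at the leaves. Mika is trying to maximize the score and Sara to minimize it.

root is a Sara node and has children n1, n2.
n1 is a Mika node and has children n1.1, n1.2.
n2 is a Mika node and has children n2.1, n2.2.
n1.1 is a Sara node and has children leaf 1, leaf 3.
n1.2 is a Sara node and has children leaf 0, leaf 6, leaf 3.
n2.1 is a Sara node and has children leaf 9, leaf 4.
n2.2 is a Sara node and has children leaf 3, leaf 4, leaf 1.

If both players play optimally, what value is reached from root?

1

n1.1 (Sara): min(1, 3) = 1
n1.2 (Sara): min(0, 6, 3) = 0
n1 (Mika): max(1, 0) = 1
n2.1 (Sara): min(9, 4) = 4
n2.2 (Sara): min(3, 4, 1) = 1
n2 (Mika): max(4, 1) = 4
root (Sara): min(1, 4) = 1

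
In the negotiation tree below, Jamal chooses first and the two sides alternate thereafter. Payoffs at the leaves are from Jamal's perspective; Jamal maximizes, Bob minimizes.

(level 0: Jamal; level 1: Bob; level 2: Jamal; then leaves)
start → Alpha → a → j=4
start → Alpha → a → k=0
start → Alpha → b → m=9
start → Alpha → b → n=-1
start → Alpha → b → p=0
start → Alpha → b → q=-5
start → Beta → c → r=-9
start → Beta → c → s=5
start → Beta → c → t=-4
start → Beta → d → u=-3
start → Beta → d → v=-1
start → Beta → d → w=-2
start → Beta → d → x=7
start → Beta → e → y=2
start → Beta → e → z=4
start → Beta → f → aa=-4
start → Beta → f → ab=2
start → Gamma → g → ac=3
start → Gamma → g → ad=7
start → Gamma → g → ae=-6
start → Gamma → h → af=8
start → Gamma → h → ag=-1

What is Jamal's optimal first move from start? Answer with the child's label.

a (Jamal): max(4, 0) = 4
b (Jamal): max(9, -1, 0, -5) = 9
Alpha (Bob): min(4, 9) = 4
c (Jamal): max(-9, 5, -4) = 5
d (Jamal): max(-3, -1, -2, 7) = 7
e (Jamal): max(2, 4) = 4
f (Jamal): max(-4, 2) = 2
Beta (Bob): min(5, 7, 4, 2) = 2
g (Jamal): max(3, 7, -6) = 7
h (Jamal): max(8, -1) = 8
Gamma (Bob): min(7, 8) = 7
start (Jamal): max(4, 2, 7) = 7
Jamal at start wants the highest of {Alpha=4, Beta=2, Gamma=7}, so chooses Gamma.

Gamma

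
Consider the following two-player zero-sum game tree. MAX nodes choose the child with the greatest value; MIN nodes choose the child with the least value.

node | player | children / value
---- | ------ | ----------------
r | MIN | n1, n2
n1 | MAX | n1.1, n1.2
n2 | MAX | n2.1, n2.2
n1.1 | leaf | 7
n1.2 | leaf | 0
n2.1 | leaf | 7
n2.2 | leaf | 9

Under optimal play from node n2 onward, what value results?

9

n2 (MAX): max(7, 9) = 9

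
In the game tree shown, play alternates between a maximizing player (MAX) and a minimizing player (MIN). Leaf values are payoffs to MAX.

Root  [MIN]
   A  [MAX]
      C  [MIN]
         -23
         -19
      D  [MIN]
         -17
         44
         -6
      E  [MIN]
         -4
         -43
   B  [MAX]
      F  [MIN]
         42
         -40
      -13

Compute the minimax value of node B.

-13

F (MIN): min(42, -40) = -40
B (MAX): max(-40, -13) = -13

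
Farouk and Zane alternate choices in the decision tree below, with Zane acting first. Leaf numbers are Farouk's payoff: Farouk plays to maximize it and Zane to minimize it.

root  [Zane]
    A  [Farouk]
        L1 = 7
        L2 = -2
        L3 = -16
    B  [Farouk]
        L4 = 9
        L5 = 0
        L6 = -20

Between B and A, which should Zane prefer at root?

B (Farouk): max(9, 0, -20) = 9
A (Farouk): max(7, -2, -16) = 7
Zane prefers the lower value; B=9, A=7. A is better since 7 < 9.

A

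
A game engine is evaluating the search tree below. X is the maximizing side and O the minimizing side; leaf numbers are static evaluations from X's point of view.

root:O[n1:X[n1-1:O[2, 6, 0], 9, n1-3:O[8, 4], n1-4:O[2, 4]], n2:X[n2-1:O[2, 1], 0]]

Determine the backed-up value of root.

1

n1-1 (O): min(2, 6, 0) = 0
n1-3 (O): min(8, 4) = 4
n1-4 (O): min(2, 4) = 2
n1 (X): max(0, 9, 4, 2) = 9
n2-1 (O): min(2, 1) = 1
n2 (X): max(1, 0) = 1
root (O): min(9, 1) = 1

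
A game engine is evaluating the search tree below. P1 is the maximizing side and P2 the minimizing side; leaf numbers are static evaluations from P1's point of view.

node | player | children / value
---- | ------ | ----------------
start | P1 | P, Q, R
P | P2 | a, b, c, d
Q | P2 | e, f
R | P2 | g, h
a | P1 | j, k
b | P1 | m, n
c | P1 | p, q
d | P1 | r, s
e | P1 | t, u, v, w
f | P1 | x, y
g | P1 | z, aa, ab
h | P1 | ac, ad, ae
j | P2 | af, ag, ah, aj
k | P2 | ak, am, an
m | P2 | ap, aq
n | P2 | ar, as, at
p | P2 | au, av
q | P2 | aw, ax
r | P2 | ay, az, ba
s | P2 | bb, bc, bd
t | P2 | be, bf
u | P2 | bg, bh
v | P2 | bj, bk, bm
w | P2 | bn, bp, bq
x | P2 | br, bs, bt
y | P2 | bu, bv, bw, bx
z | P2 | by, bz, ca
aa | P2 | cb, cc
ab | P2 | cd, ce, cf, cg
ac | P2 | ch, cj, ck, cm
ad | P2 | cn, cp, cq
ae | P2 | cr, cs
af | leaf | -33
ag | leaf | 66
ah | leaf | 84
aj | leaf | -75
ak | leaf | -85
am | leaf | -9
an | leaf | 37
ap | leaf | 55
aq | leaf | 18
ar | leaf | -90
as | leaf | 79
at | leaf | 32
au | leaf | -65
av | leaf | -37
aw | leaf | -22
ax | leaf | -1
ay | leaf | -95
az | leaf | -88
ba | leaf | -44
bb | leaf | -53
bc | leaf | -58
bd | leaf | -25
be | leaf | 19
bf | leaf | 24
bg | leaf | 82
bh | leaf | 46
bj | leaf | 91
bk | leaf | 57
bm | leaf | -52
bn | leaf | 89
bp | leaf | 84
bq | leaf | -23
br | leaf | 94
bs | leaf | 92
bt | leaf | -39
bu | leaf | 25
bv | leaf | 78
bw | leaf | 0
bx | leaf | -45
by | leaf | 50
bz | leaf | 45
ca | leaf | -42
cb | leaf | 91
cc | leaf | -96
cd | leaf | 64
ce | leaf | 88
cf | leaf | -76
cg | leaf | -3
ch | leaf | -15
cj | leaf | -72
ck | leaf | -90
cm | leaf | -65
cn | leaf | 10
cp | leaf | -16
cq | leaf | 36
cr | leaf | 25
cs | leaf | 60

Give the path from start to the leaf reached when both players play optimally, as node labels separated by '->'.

start -> Q -> f -> x -> bt

j (P2): min(-33, 66, 84, -75) = -75
k (P2): min(-85, -9, 37) = -85
a (P1): max(-75, -85) = -75
m (P2): min(55, 18) = 18
n (P2): min(-90, 79, 32) = -90
b (P1): max(18, -90) = 18
p (P2): min(-65, -37) = -65
q (P2): min(-22, -1) = -22
c (P1): max(-65, -22) = -22
r (P2): min(-95, -88, -44) = -95
s (P2): min(-53, -58, -25) = -58
d (P1): max(-95, -58) = -58
P (P2): min(-75, 18, -22, -58) = -75
t (P2): min(19, 24) = 19
u (P2): min(82, 46) = 46
v (P2): min(91, 57, -52) = -52
w (P2): min(89, 84, -23) = -23
e (P1): max(19, 46, -52, -23) = 46
x (P2): min(94, 92, -39) = -39
y (P2): min(25, 78, 0, -45) = -45
f (P1): max(-39, -45) = -39
Q (P2): min(46, -39) = -39
z (P2): min(50, 45, -42) = -42
aa (P2): min(91, -96) = -96
ab (P2): min(64, 88, -76, -3) = -76
g (P1): max(-42, -96, -76) = -42
ac (P2): min(-15, -72, -90, -65) = -90
ad (P2): min(10, -16, 36) = -16
ae (P2): min(25, 60) = 25
h (P1): max(-90, -16, 25) = 25
R (P2): min(-42, 25) = -42
start (P1): max(-75, -39, -42) = -39
At start, P1 picks Q (highest: -39).
At Q, P2 picks f (lowest: -39).
At f, P1 picks x (highest: -39).
At x, P2 picks bt (lowest: -39).
Terminal value -39.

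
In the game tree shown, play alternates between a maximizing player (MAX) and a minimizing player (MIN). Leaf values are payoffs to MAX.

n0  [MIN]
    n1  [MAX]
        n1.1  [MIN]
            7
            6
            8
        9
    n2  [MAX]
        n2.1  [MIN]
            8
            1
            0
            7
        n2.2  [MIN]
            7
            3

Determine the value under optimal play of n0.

3

n1.1 (MIN): min(7, 6, 8) = 6
n1 (MAX): max(6, 9) = 9
n2.1 (MIN): min(8, 1, 0, 7) = 0
n2.2 (MIN): min(7, 3) = 3
n2 (MAX): max(0, 3) = 3
n0 (MIN): min(9, 3) = 3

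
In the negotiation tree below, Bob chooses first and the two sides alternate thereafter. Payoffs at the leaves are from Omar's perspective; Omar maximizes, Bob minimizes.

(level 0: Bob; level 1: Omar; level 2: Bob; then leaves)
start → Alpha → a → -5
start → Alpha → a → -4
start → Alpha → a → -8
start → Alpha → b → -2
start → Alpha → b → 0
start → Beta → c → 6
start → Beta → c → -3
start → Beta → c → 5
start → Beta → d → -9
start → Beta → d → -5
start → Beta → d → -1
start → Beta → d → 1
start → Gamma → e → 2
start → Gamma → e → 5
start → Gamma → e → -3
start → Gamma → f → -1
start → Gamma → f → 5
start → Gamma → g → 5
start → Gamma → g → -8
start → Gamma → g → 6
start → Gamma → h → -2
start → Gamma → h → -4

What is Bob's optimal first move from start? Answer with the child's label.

Beta

a (Bob): min(-5, -4, -8) = -8
b (Bob): min(-2, 0) = -2
Alpha (Omar): max(-8, -2) = -2
c (Bob): min(6, -3, 5) = -3
d (Bob): min(-9, -5, -1, 1) = -9
Beta (Omar): max(-3, -9) = -3
e (Bob): min(2, 5, -3) = -3
f (Bob): min(-1, 5) = -1
g (Bob): min(5, -8, 6) = -8
h (Bob): min(-2, -4) = -4
Gamma (Omar): max(-3, -1, -8, -4) = -1
start (Bob): min(-2, -3, -1) = -3
Bob at start wants the lowest of {Alpha=-2, Beta=-3, Gamma=-1}, so chooses Beta.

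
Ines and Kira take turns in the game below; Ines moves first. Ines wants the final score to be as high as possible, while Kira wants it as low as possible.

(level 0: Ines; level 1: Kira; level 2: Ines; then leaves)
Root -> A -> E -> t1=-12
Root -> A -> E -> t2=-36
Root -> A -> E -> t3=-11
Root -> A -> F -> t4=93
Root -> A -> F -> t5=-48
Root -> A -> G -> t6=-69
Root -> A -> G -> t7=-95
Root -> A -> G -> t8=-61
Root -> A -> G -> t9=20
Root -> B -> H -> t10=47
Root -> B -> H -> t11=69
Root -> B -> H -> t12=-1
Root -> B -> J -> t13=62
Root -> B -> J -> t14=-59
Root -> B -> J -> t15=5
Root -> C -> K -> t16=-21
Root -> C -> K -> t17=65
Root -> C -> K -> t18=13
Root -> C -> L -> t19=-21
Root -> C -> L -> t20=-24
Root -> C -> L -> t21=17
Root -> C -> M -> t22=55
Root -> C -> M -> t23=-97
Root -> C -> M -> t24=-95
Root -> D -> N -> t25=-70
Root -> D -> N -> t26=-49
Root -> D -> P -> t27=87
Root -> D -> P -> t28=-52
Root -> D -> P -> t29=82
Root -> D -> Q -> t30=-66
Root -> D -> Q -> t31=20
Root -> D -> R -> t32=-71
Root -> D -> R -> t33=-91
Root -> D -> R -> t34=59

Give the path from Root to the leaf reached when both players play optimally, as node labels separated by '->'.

Root -> B -> J -> t13

E (Ines): max(-12, -36, -11) = -11
F (Ines): max(93, -48) = 93
G (Ines): max(-69, -95, -61, 20) = 20
A (Kira): min(-11, 93, 20) = -11
H (Ines): max(47, 69, -1) = 69
J (Ines): max(62, -59, 5) = 62
B (Kira): min(69, 62) = 62
K (Ines): max(-21, 65, 13) = 65
L (Ines): max(-21, -24, 17) = 17
M (Ines): max(55, -97, -95) = 55
C (Kira): min(65, 17, 55) = 17
N (Ines): max(-70, -49) = -49
P (Ines): max(87, -52, 82) = 87
Q (Ines): max(-66, 20) = 20
R (Ines): max(-71, -91, 59) = 59
D (Kira): min(-49, 87, 20, 59) = -49
Root (Ines): max(-11, 62, 17, -49) = 62
At Root, Ines picks B (highest: 62).
At B, Kira picks J (lowest: 62).
At J, Ines picks t13 (highest: 62).
Terminal value 62.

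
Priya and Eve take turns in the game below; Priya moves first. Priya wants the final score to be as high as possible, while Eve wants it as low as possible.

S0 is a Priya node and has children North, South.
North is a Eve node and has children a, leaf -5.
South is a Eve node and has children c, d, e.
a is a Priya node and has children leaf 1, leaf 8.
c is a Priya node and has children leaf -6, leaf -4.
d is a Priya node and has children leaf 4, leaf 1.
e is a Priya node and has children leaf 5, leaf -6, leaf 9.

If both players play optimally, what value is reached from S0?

a (Priya): max(1, 8) = 8
North (Eve): min(8, -5) = -5
c (Priya): max(-6, -4) = -4
d (Priya): max(4, 1) = 4
e (Priya): max(5, -6, 9) = 9
South (Eve): min(-4, 4, 9) = -4
S0 (Priya): max(-5, -4) = -4

-4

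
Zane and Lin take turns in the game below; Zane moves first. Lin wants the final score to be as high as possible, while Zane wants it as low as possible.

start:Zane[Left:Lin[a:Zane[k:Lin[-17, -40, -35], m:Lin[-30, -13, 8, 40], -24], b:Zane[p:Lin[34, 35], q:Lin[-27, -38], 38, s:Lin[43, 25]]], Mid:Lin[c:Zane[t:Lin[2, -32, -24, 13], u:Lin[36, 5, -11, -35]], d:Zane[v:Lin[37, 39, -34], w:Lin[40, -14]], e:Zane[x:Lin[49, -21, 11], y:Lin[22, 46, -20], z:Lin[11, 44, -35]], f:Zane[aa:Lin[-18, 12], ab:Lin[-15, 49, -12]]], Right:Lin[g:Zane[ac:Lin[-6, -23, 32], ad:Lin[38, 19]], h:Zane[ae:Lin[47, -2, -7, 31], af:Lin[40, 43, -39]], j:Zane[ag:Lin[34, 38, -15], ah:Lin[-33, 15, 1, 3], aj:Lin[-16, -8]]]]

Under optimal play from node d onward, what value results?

39

v (Lin): max(37, 39, -34) = 39
w (Lin): max(40, -14) = 40
d (Zane): min(39, 40) = 39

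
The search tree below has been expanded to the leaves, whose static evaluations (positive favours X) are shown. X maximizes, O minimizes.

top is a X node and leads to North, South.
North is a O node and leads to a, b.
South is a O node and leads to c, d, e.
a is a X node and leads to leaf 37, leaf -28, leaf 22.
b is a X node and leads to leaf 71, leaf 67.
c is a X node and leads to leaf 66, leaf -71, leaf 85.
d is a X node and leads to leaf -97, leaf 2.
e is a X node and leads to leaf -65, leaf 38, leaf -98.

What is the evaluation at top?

a (X): max(37, -28, 22) = 37
b (X): max(71, 67) = 71
North (O): min(37, 71) = 37
c (X): max(66, -71, 85) = 85
d (X): max(-97, 2) = 2
e (X): max(-65, 38, -98) = 38
South (O): min(85, 2, 38) = 2
top (X): max(37, 2) = 37

37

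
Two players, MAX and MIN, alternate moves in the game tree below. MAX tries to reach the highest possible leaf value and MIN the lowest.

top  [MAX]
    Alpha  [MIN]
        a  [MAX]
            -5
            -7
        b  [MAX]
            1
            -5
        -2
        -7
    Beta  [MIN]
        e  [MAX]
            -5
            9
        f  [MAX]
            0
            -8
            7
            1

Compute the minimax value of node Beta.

7

e (MAX): max(-5, 9) = 9
f (MAX): max(0, -8, 7, 1) = 7
Beta (MIN): min(9, 7) = 7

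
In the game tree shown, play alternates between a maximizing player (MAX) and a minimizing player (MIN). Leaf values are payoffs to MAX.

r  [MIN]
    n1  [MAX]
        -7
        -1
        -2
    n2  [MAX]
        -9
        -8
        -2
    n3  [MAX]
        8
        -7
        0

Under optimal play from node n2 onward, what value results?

n2 (MAX): max(-9, -8, -2) = -2

-2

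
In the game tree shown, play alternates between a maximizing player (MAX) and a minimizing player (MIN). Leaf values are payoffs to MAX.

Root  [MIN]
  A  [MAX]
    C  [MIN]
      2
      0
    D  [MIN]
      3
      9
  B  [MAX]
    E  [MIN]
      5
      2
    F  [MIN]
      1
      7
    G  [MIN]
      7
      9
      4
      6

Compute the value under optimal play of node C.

C (MIN): min(2, 0) = 0

0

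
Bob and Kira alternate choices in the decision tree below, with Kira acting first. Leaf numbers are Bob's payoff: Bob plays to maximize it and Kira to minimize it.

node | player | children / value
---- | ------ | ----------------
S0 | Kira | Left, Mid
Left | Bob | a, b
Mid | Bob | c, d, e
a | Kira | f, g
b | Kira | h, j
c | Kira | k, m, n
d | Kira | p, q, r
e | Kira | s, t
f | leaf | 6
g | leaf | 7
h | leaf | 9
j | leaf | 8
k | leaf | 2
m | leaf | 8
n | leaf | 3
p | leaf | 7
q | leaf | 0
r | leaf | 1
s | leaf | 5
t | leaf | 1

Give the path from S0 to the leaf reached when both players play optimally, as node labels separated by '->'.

a (Kira): min(6, 7) = 6
b (Kira): min(9, 8) = 8
Left (Bob): max(6, 8) = 8
c (Kira): min(2, 8, 3) = 2
d (Kira): min(7, 0, 1) = 0
e (Kira): min(5, 1) = 1
Mid (Bob): max(2, 0, 1) = 2
S0 (Kira): min(8, 2) = 2
At S0, Kira picks Mid (lowest: 2).
At Mid, Bob picks c (highest: 2).
At c, Kira picks k (lowest: 2).
Terminal value 2.

S0 -> Mid -> c -> k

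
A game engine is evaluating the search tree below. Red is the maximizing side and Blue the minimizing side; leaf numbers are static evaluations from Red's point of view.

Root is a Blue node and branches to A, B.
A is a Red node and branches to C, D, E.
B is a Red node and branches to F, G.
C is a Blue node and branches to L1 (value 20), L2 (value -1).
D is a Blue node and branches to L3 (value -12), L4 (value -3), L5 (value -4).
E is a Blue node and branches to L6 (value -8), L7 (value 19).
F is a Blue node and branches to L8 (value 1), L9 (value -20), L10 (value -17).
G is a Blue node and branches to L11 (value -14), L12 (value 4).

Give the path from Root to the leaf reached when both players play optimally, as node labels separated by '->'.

Root -> B -> G -> L11

C (Blue): min(20, -1) = -1
D (Blue): min(-12, -3, -4) = -12
E (Blue): min(-8, 19) = -8
A (Red): max(-1, -12, -8) = -1
F (Blue): min(1, -20, -17) = -20
G (Blue): min(-14, 4) = -14
B (Red): max(-20, -14) = -14
Root (Blue): min(-1, -14) = -14
At Root, Blue picks B (lowest: -14).
At B, Red picks G (highest: -14).
At G, Blue picks L11 (lowest: -14).
Terminal value -14.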